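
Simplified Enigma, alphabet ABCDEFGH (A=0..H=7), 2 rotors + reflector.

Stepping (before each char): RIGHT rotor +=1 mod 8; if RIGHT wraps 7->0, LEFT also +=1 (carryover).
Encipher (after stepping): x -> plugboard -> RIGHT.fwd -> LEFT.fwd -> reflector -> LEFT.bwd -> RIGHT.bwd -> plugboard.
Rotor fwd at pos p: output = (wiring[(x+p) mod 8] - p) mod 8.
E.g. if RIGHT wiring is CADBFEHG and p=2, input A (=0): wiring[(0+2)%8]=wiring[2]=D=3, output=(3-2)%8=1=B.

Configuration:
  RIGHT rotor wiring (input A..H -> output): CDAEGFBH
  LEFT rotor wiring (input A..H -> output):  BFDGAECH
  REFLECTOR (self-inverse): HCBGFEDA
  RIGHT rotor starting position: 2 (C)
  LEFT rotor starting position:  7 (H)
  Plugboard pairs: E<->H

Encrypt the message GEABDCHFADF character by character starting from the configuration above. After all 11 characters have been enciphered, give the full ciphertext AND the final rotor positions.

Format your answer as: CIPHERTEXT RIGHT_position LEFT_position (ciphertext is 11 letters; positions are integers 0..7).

Char 1 ('G'): step: R->3, L=7; G->plug->G->R->A->L->A->refl->H->L'->E->R'->E->plug->H
Char 2 ('E'): step: R->4, L=7; E->plug->H->R->A->L->A->refl->H->L'->E->R'->G->plug->G
Char 3 ('A'): step: R->5, L=7; A->plug->A->R->A->L->A->refl->H->L'->E->R'->B->plug->B
Char 4 ('B'): step: R->6, L=7; B->plug->B->R->B->L->C->refl->B->L'->F->R'->D->plug->D
Char 5 ('D'): step: R->7, L=7; D->plug->D->R->B->L->C->refl->B->L'->F->R'->E->plug->H
Char 6 ('C'): step: R->0, L->0 (L advanced); C->plug->C->R->A->L->B->refl->C->L'->G->R'->E->plug->H
Char 7 ('H'): step: R->1, L=0; H->plug->E->R->E->L->A->refl->H->L'->H->R'->B->plug->B
Char 8 ('F'): step: R->2, L=0; F->plug->F->R->F->L->E->refl->F->L'->B->R'->H->plug->E
Char 9 ('A'): step: R->3, L=0; A->plug->A->R->B->L->F->refl->E->L'->F->R'->H->plug->E
Char 10 ('D'): step: R->4, L=0; D->plug->D->R->D->L->G->refl->D->L'->C->R'->A->plug->A
Char 11 ('F'): step: R->5, L=0; F->plug->F->R->D->L->G->refl->D->L'->C->R'->C->plug->C
Final: ciphertext=HGBDHHBEEAC, RIGHT=5, LEFT=0

Answer: HGBDHHBEEAC 5 0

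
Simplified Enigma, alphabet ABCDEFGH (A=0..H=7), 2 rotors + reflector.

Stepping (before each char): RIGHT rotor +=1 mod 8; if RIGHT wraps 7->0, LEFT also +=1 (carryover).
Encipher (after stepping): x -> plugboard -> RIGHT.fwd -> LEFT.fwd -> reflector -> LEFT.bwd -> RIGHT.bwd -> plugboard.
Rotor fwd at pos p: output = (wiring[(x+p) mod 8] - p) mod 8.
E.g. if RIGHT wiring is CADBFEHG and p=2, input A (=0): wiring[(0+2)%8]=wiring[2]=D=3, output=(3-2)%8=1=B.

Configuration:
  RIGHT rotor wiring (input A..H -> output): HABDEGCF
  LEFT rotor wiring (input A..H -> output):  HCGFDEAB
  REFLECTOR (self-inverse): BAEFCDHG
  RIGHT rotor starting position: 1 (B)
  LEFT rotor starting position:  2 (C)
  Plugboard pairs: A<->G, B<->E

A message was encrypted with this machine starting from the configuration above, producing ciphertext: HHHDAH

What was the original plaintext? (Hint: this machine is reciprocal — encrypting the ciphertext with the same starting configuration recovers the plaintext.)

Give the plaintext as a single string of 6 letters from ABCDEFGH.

Char 1 ('H'): step: R->2, L=2; H->plug->H->R->G->L->F->refl->D->L'->B->R'->B->plug->E
Char 2 ('H'): step: R->3, L=2; H->plug->H->R->G->L->F->refl->D->L'->B->R'->B->plug->E
Char 3 ('H'): step: R->4, L=2; H->plug->H->R->H->L->A->refl->B->L'->C->R'->B->plug->E
Char 4 ('D'): step: R->5, L=2; D->plug->D->R->C->L->B->refl->A->L'->H->R'->H->plug->H
Char 5 ('A'): step: R->6, L=2; A->plug->G->R->G->L->F->refl->D->L'->B->R'->C->plug->C
Char 6 ('H'): step: R->7, L=2; H->plug->H->R->D->L->C->refl->E->L'->A->R'->B->plug->E

Answer: EEEHCE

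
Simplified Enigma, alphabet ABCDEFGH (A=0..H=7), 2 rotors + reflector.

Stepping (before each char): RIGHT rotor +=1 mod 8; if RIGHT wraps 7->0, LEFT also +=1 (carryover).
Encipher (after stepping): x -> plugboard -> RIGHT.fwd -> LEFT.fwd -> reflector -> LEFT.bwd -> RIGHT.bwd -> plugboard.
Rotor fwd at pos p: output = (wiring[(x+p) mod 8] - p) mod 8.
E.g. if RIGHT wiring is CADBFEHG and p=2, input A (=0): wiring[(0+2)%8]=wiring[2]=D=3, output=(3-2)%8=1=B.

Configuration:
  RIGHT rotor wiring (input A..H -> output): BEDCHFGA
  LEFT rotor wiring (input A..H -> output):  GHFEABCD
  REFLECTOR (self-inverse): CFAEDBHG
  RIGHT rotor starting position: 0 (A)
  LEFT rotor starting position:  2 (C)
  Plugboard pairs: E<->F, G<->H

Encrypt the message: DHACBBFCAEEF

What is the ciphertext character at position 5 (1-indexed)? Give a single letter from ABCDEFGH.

Char 1 ('D'): step: R->1, L=2; D->plug->D->R->G->L->E->refl->D->L'->A->R'->H->plug->G
Char 2 ('H'): step: R->2, L=2; H->plug->G->R->H->L->F->refl->B->L'->F->R'->C->plug->C
Char 3 ('A'): step: R->3, L=2; A->plug->A->R->H->L->F->refl->B->L'->F->R'->E->plug->F
Char 4 ('C'): step: R->4, L=2; C->plug->C->R->C->L->G->refl->H->L'->D->R'->A->plug->A
Char 5 ('B'): step: R->5, L=2; B->plug->B->R->B->L->C->refl->A->L'->E->R'->D->plug->D

D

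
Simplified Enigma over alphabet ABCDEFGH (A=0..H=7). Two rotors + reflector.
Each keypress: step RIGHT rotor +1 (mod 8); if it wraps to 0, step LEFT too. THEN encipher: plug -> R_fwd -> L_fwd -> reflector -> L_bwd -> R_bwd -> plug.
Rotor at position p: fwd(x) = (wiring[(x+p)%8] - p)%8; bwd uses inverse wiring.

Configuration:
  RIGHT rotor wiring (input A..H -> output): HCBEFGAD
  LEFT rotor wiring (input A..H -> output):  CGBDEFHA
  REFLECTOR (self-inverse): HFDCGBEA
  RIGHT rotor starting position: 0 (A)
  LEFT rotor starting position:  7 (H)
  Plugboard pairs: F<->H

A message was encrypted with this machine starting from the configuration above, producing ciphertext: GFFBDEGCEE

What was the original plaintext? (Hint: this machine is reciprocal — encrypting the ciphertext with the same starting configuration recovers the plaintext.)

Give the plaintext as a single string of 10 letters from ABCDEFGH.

Char 1 ('G'): step: R->1, L=7; G->plug->G->R->C->L->H->refl->A->L'->H->R'->F->plug->H
Char 2 ('F'): step: R->2, L=7; F->plug->H->R->A->L->B->refl->F->L'->F->R'->G->plug->G
Char 3 ('F'): step: R->3, L=7; F->plug->H->R->G->L->G->refl->E->L'->E->R'->F->plug->H
Char 4 ('B'): step: R->4, L=7; B->plug->B->R->C->L->H->refl->A->L'->H->R'->D->plug->D
Char 5 ('D'): step: R->5, L=7; D->plug->D->R->C->L->H->refl->A->L'->H->R'->G->plug->G
Char 6 ('E'): step: R->6, L=7; E->plug->E->R->D->L->C->refl->D->L'->B->R'->C->plug->C
Char 7 ('G'): step: R->7, L=7; G->plug->G->R->H->L->A->refl->H->L'->C->R'->D->plug->D
Char 8 ('C'): step: R->0, L->0 (L advanced); C->plug->C->R->B->L->G->refl->E->L'->E->R'->D->plug->D
Char 9 ('E'): step: R->1, L=0; E->plug->E->R->F->L->F->refl->B->L'->C->R'->G->plug->G
Char 10 ('E'): step: R->2, L=0; E->plug->E->R->G->L->H->refl->A->L'->H->R'->A->plug->A

Answer: HGHDGCDDGA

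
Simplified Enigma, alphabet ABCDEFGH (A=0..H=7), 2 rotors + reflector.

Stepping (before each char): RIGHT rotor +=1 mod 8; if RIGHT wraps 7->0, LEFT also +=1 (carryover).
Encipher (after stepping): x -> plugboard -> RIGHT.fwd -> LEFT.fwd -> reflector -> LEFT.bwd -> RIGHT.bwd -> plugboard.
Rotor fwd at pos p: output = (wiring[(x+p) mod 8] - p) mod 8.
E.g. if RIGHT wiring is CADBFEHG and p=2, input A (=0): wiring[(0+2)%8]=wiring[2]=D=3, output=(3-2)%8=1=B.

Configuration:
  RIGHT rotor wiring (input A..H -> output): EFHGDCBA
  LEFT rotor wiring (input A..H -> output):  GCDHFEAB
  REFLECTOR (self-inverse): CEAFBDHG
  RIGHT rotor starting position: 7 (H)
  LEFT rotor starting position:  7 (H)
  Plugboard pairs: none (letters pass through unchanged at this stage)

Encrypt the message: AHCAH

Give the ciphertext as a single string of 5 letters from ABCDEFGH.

Answer: FFFBD

Derivation:
Char 1 ('A'): step: R->0, L->0 (L advanced); A->plug->A->R->E->L->F->refl->D->L'->C->R'->F->plug->F
Char 2 ('H'): step: R->1, L=0; H->plug->H->R->D->L->H->refl->G->L'->A->R'->F->plug->F
Char 3 ('C'): step: R->2, L=0; C->plug->C->R->B->L->C->refl->A->L'->G->R'->F->plug->F
Char 4 ('A'): step: R->3, L=0; A->plug->A->R->D->L->H->refl->G->L'->A->R'->B->plug->B
Char 5 ('H'): step: R->4, L=0; H->plug->H->R->C->L->D->refl->F->L'->E->R'->D->plug->D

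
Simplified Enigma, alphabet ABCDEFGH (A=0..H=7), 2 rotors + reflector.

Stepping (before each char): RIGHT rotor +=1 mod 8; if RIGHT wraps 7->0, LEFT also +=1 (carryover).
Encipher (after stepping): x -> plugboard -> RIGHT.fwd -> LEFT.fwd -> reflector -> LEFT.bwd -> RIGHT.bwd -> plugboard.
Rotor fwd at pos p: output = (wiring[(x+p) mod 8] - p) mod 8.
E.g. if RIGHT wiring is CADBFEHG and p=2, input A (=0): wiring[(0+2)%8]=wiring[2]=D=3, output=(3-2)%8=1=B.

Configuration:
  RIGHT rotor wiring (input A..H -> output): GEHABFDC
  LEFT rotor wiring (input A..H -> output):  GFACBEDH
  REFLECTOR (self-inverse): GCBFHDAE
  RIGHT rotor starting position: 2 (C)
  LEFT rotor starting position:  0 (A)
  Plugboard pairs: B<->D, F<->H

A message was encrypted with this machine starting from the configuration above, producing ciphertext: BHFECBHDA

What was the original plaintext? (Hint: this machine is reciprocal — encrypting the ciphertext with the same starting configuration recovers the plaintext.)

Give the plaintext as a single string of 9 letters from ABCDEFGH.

Char 1 ('B'): step: R->3, L=0; B->plug->D->R->A->L->G->refl->A->L'->C->R'->C->plug->C
Char 2 ('H'): step: R->4, L=0; H->plug->F->R->A->L->G->refl->A->L'->C->R'->E->plug->E
Char 3 ('F'): step: R->5, L=0; F->plug->H->R->E->L->B->refl->C->L'->D->R'->G->plug->G
Char 4 ('E'): step: R->6, L=0; E->plug->E->R->B->L->F->refl->D->L'->G->R'->D->plug->B
Char 5 ('C'): step: R->7, L=0; C->plug->C->R->F->L->E->refl->H->L'->H->R'->B->plug->D
Char 6 ('B'): step: R->0, L->1 (L advanced); B->plug->D->R->A->L->E->refl->H->L'->B->R'->E->plug->E
Char 7 ('H'): step: R->1, L=1; H->plug->F->R->C->L->B->refl->C->L'->F->R'->H->plug->F
Char 8 ('D'): step: R->2, L=1; D->plug->B->R->G->L->G->refl->A->L'->D->R'->D->plug->B
Char 9 ('A'): step: R->3, L=1; A->plug->A->R->F->L->C->refl->B->L'->C->R'->C->plug->C

Answer: CEGBDEFBC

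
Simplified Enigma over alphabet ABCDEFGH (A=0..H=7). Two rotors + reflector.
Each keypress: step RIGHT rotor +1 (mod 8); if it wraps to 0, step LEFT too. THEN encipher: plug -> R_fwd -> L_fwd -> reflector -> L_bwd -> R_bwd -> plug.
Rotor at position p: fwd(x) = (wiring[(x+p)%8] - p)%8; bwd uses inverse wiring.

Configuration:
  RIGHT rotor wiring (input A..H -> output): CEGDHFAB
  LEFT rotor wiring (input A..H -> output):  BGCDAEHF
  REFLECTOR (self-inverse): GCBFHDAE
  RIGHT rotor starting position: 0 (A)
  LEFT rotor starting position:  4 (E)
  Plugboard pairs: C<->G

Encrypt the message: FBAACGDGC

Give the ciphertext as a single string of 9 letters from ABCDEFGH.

Answer: CEFDFAFAA

Derivation:
Char 1 ('F'): step: R->1, L=4; F->plug->F->R->H->L->H->refl->E->L'->A->R'->G->plug->C
Char 2 ('B'): step: R->2, L=4; B->plug->B->R->B->L->A->refl->G->L'->G->R'->E->plug->E
Char 3 ('A'): step: R->3, L=4; A->plug->A->R->A->L->E->refl->H->L'->H->R'->F->plug->F
Char 4 ('A'): step: R->4, L=4; A->plug->A->R->D->L->B->refl->C->L'->F->R'->D->plug->D
Char 5 ('C'): step: R->5, L=4; C->plug->G->R->G->L->G->refl->A->L'->B->R'->F->plug->F
Char 6 ('G'): step: R->6, L=4; G->plug->C->R->E->L->F->refl->D->L'->C->R'->A->plug->A
Char 7 ('D'): step: R->7, L=4; D->plug->D->R->H->L->H->refl->E->L'->A->R'->F->plug->F
Char 8 ('G'): step: R->0, L->5 (L advanced); G->plug->C->R->G->L->G->refl->A->L'->C->R'->A->plug->A
Char 9 ('C'): step: R->1, L=5; C->plug->G->R->A->L->H->refl->E->L'->D->R'->A->plug->A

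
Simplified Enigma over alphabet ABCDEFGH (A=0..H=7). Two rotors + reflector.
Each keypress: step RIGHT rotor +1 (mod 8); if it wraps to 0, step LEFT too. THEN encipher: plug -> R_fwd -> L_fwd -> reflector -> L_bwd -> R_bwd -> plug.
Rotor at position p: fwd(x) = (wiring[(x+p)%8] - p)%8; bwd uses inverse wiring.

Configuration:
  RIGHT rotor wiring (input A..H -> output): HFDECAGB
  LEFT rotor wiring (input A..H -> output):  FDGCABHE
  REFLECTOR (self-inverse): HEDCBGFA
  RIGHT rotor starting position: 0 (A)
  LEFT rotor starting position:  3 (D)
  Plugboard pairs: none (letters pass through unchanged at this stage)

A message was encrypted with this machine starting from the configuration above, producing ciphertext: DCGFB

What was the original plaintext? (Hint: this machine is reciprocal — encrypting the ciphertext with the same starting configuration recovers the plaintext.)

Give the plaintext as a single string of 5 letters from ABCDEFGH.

Answer: BDACD

Derivation:
Char 1 ('D'): step: R->1, L=3; D->plug->D->R->B->L->F->refl->G->L'->C->R'->B->plug->B
Char 2 ('C'): step: R->2, L=3; C->plug->C->R->A->L->H->refl->A->L'->G->R'->D->plug->D
Char 3 ('G'): step: R->3, L=3; G->plug->G->R->C->L->G->refl->F->L'->B->R'->A->plug->A
Char 4 ('F'): step: R->4, L=3; F->plug->F->R->B->L->F->refl->G->L'->C->R'->C->plug->C
Char 5 ('B'): step: R->5, L=3; B->plug->B->R->B->L->F->refl->G->L'->C->R'->D->plug->D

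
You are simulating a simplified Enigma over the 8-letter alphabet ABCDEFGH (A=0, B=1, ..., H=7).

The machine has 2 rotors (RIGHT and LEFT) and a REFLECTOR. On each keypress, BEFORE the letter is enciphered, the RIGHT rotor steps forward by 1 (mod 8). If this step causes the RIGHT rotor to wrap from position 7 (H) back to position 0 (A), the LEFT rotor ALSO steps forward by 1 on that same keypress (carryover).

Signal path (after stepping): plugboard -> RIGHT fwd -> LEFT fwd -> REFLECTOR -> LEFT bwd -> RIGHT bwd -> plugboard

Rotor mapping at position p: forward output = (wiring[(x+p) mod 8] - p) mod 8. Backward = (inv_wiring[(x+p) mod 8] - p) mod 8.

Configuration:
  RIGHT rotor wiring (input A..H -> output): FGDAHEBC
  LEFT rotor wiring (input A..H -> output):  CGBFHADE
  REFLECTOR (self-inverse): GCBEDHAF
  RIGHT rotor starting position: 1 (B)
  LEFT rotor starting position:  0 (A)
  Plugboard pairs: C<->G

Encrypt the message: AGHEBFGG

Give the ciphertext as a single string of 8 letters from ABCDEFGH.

Char 1 ('A'): step: R->2, L=0; A->plug->A->R->B->L->G->refl->A->L'->F->R'->C->plug->G
Char 2 ('G'): step: R->3, L=0; G->plug->C->R->B->L->G->refl->A->L'->F->R'->A->plug->A
Char 3 ('H'): step: R->4, L=0; H->plug->H->R->E->L->H->refl->F->L'->D->R'->A->plug->A
Char 4 ('E'): step: R->5, L=0; E->plug->E->R->B->L->G->refl->A->L'->F->R'->C->plug->G
Char 5 ('B'): step: R->6, L=0; B->plug->B->R->E->L->H->refl->F->L'->D->R'->A->plug->A
Char 6 ('F'): step: R->7, L=0; F->plug->F->R->A->L->C->refl->B->L'->C->R'->H->plug->H
Char 7 ('G'): step: R->0, L->1 (L advanced); G->plug->C->R->D->L->G->refl->A->L'->B->R'->G->plug->C
Char 8 ('G'): step: R->1, L=1; G->plug->C->R->H->L->B->refl->C->L'->F->R'->A->plug->A

Answer: GAAGAHCA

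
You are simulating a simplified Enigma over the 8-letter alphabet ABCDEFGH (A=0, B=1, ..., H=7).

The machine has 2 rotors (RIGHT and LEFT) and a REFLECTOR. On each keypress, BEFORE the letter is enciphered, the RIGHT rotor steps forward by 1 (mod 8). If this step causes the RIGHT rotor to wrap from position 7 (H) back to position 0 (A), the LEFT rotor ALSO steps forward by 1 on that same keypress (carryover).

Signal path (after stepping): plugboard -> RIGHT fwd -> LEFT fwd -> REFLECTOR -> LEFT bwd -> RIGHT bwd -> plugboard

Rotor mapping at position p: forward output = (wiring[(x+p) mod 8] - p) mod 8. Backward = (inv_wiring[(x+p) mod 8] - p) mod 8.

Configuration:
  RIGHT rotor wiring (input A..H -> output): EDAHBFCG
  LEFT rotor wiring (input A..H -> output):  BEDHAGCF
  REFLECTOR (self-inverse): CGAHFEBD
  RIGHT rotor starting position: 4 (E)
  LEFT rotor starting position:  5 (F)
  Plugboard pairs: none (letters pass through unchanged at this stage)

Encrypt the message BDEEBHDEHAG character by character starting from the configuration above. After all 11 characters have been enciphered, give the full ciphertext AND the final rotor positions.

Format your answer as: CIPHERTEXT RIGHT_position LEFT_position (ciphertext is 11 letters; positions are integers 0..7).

Answer: ABBGCGBGABA 7 6

Derivation:
Char 1 ('B'): step: R->5, L=5; B->plug->B->R->F->L->G->refl->B->L'->A->R'->A->plug->A
Char 2 ('D'): step: R->6, L=5; D->plug->D->R->F->L->G->refl->B->L'->A->R'->B->plug->B
Char 3 ('E'): step: R->7, L=5; E->plug->E->R->A->L->B->refl->G->L'->F->R'->B->plug->B
Char 4 ('E'): step: R->0, L->6 (L advanced); E->plug->E->R->B->L->H->refl->D->L'->C->R'->G->plug->G
Char 5 ('B'): step: R->1, L=6; B->plug->B->R->H->L->A->refl->C->L'->G->R'->C->plug->C
Char 6 ('H'): step: R->2, L=6; H->plug->H->R->B->L->H->refl->D->L'->C->R'->G->plug->G
Char 7 ('D'): step: R->3, L=6; D->plug->D->R->H->L->A->refl->C->L'->G->R'->B->plug->B
Char 8 ('E'): step: R->4, L=6; E->plug->E->R->A->L->E->refl->F->L'->E->R'->G->plug->G
Char 9 ('H'): step: R->5, L=6; H->plug->H->R->E->L->F->refl->E->L'->A->R'->A->plug->A
Char 10 ('A'): step: R->6, L=6; A->plug->A->R->E->L->F->refl->E->L'->A->R'->B->plug->B
Char 11 ('G'): step: R->7, L=6; G->plug->G->R->G->L->C->refl->A->L'->H->R'->A->plug->A
Final: ciphertext=ABBGCGBGABA, RIGHT=7, LEFT=6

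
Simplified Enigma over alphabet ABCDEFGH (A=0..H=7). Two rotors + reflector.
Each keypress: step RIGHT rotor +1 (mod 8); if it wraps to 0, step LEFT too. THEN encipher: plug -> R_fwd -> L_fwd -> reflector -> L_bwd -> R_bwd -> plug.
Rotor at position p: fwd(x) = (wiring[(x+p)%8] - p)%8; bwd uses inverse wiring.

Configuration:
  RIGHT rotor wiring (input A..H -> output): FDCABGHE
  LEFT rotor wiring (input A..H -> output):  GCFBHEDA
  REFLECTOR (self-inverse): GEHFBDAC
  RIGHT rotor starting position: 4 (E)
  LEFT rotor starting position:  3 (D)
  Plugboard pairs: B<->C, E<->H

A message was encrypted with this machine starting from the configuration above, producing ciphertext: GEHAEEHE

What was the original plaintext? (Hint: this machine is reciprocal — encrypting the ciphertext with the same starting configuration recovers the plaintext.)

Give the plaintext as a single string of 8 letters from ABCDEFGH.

Answer: DGFHAHAC

Derivation:
Char 1 ('G'): step: R->5, L=3; G->plug->G->R->D->L->A->refl->G->L'->A->R'->D->plug->D
Char 2 ('E'): step: R->6, L=3; E->plug->H->R->A->L->G->refl->A->L'->D->R'->G->plug->G
Char 3 ('H'): step: R->7, L=3; H->plug->E->R->B->L->E->refl->B->L'->C->R'->F->plug->F
Char 4 ('A'): step: R->0, L->4 (L advanced); A->plug->A->R->F->L->G->refl->A->L'->B->R'->E->plug->H
Char 5 ('E'): step: R->1, L=4; E->plug->H->R->E->L->C->refl->H->L'->C->R'->A->plug->A
Char 6 ('E'): step: R->2, L=4; E->plug->H->R->B->L->A->refl->G->L'->F->R'->E->plug->H
Char 7 ('H'): step: R->3, L=4; H->plug->E->R->B->L->A->refl->G->L'->F->R'->A->plug->A
Char 8 ('E'): step: R->4, L=4; E->plug->H->R->E->L->C->refl->H->L'->C->R'->B->plug->C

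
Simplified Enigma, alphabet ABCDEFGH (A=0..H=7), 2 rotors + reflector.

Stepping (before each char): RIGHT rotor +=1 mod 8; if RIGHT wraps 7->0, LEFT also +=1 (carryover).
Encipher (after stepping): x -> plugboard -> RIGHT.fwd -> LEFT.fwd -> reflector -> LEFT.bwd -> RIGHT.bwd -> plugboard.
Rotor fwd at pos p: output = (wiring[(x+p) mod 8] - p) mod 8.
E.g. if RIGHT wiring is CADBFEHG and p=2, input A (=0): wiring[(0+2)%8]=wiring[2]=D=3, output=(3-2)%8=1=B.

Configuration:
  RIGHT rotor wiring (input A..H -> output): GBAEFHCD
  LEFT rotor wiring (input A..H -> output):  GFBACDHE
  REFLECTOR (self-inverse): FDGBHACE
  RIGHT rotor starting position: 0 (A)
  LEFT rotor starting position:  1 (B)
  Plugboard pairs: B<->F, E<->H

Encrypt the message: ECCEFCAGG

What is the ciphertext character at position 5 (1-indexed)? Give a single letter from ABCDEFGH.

Char 1 ('E'): step: R->1, L=1; E->plug->H->R->F->L->G->refl->C->L'->E->R'->D->plug->D
Char 2 ('C'): step: R->2, L=1; C->plug->C->R->D->L->B->refl->D->L'->G->R'->A->plug->A
Char 3 ('C'): step: R->3, L=1; C->plug->C->R->E->L->C->refl->G->L'->F->R'->H->plug->E
Char 4 ('E'): step: R->4, L=1; E->plug->H->R->A->L->E->refl->H->L'->C->R'->E->plug->H
Char 5 ('F'): step: R->5, L=1; F->plug->B->R->F->L->G->refl->C->L'->E->R'->E->plug->H

H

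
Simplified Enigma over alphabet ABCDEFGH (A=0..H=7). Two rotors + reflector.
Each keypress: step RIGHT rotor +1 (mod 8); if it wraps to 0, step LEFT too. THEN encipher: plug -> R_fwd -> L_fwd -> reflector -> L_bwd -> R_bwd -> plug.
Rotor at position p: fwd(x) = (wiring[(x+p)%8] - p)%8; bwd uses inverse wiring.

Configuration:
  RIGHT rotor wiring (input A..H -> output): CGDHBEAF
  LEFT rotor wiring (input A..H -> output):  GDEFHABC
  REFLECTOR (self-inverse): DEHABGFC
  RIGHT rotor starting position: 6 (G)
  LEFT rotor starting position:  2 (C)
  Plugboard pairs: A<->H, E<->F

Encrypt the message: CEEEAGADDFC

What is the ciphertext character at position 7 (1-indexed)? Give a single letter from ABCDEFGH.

Char 1 ('C'): step: R->7, L=2; C->plug->C->R->H->L->B->refl->E->L'->G->R'->A->plug->H
Char 2 ('E'): step: R->0, L->3 (L advanced); E->plug->F->R->E->L->H->refl->C->L'->A->R'->G->plug->G
Char 3 ('E'): step: R->1, L=3; E->plug->F->R->H->L->B->refl->E->L'->B->R'->H->plug->A
Char 4 ('E'): step: R->2, L=3; E->plug->F->R->D->L->G->refl->F->L'->C->R'->D->plug->D
Char 5 ('A'): step: R->3, L=3; A->plug->H->R->A->L->C->refl->H->L'->E->R'->A->plug->H
Char 6 ('G'): step: R->4, L=3; G->plug->G->R->H->L->B->refl->E->L'->B->R'->D->plug->D
Char 7 ('A'): step: R->5, L=3; A->plug->H->R->E->L->H->refl->C->L'->A->R'->C->plug->C

C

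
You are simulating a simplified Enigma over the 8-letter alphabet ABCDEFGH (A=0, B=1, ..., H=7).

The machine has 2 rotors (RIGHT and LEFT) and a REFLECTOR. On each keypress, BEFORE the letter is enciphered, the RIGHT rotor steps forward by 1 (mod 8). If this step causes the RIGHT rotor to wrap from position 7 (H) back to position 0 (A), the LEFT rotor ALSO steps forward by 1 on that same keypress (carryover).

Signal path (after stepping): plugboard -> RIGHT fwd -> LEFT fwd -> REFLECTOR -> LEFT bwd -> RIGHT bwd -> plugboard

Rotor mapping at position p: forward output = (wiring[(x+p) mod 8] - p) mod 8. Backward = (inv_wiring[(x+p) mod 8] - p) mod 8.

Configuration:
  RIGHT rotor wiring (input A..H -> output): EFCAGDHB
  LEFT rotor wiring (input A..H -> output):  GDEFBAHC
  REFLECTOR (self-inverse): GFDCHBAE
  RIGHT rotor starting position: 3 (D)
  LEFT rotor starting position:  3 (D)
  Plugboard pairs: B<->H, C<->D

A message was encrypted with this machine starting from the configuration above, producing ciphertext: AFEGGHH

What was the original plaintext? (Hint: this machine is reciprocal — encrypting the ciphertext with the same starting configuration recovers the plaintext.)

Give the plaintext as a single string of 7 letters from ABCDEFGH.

Char 1 ('A'): step: R->4, L=3; A->plug->A->R->C->L->F->refl->B->L'->H->R'->B->plug->H
Char 2 ('F'): step: R->5, L=3; F->plug->F->R->F->L->D->refl->C->L'->A->R'->E->plug->E
Char 3 ('E'): step: R->6, L=3; E->plug->E->R->E->L->H->refl->E->L'->D->R'->B->plug->H
Char 4 ('G'): step: R->7, L=3; G->plug->G->R->E->L->H->refl->E->L'->D->R'->D->plug->C
Char 5 ('G'): step: R->0, L->4 (L advanced); G->plug->G->R->H->L->B->refl->F->L'->A->R'->D->plug->C
Char 6 ('H'): step: R->1, L=4; H->plug->B->R->B->L->E->refl->H->L'->F->R'->D->plug->C
Char 7 ('H'): step: R->2, L=4; H->plug->B->R->G->L->A->refl->G->L'->D->R'->H->plug->B

Answer: HEHCCCB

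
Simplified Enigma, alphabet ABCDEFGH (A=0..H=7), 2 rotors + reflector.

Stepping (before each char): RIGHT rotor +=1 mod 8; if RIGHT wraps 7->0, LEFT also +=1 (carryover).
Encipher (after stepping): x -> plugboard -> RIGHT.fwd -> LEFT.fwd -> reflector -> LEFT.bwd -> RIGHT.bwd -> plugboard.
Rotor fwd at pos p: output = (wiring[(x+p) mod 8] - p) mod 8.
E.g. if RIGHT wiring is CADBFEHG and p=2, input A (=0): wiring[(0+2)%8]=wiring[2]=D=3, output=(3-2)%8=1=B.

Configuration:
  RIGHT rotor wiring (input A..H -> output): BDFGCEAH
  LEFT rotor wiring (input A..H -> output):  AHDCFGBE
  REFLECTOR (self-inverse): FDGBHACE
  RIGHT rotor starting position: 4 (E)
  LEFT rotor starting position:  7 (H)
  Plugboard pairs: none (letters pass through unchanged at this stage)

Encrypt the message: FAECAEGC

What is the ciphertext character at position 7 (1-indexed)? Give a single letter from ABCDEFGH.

Char 1 ('F'): step: R->5, L=7; F->plug->F->R->A->L->F->refl->A->L'->C->R'->C->plug->C
Char 2 ('A'): step: R->6, L=7; A->plug->A->R->C->L->A->refl->F->L'->A->R'->F->plug->F
Char 3 ('E'): step: R->7, L=7; E->plug->E->R->H->L->C->refl->G->L'->F->R'->G->plug->G
Char 4 ('C'): step: R->0, L->0 (L advanced); C->plug->C->R->F->L->G->refl->C->L'->D->R'->B->plug->B
Char 5 ('A'): step: R->1, L=0; A->plug->A->R->C->L->D->refl->B->L'->G->R'->G->plug->G
Char 6 ('E'): step: R->2, L=0; E->plug->E->R->G->L->B->refl->D->L'->C->R'->D->plug->D
Char 7 ('G'): step: R->3, L=0; G->plug->G->R->A->L->A->refl->F->L'->E->R'->E->plug->E

E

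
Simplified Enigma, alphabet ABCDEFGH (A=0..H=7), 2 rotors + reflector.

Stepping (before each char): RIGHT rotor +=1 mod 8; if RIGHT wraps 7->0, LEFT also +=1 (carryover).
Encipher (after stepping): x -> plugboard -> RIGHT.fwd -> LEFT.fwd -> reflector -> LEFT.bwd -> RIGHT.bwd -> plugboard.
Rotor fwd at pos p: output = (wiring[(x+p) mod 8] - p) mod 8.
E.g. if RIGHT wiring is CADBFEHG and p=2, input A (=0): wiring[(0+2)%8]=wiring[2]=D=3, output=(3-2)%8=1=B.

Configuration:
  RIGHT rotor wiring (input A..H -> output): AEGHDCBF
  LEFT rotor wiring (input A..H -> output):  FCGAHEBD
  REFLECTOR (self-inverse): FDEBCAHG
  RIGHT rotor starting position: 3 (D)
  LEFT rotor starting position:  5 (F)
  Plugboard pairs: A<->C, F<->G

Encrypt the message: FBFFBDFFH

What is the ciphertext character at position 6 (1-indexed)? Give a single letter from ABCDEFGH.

Char 1 ('F'): step: R->4, L=5; F->plug->G->R->C->L->G->refl->H->L'->A->R'->F->plug->G
Char 2 ('B'): step: R->5, L=5; B->plug->B->R->E->L->F->refl->A->L'->D->R'->D->plug->D
Char 3 ('F'): step: R->6, L=5; F->plug->G->R->F->L->B->refl->D->L'->G->R'->D->plug->D
Char 4 ('F'): step: R->7, L=5; F->plug->G->R->D->L->A->refl->F->L'->E->R'->F->plug->G
Char 5 ('B'): step: R->0, L->6 (L advanced); B->plug->B->R->E->L->A->refl->F->L'->B->R'->G->plug->F
Char 6 ('D'): step: R->1, L=6; D->plug->D->R->C->L->H->refl->G->L'->H->R'->H->plug->H

H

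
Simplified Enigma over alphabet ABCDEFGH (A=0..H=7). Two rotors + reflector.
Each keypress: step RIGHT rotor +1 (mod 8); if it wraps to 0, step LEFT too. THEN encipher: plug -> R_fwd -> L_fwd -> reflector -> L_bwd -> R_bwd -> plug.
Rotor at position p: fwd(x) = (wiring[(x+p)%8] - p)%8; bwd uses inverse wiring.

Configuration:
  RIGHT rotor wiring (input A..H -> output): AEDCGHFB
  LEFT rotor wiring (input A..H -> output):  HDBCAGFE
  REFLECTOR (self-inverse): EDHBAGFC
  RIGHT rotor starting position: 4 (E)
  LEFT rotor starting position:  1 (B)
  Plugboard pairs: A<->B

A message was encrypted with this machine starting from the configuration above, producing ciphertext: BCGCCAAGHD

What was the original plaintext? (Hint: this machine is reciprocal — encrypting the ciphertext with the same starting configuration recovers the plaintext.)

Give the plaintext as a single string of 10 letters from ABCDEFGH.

Char 1 ('B'): step: R->5, L=1; B->plug->A->R->C->L->B->refl->D->L'->G->R'->F->plug->F
Char 2 ('C'): step: R->6, L=1; C->plug->C->R->C->L->B->refl->D->L'->G->R'->D->plug->D
Char 3 ('G'): step: R->7, L=1; G->plug->G->R->A->L->C->refl->H->L'->D->R'->E->plug->E
Char 4 ('C'): step: R->0, L->2 (L advanced); C->plug->C->R->D->L->E->refl->A->L'->B->R'->H->plug->H
Char 5 ('C'): step: R->1, L=2; C->plug->C->R->B->L->A->refl->E->L'->D->R'->A->plug->B
Char 6 ('A'): step: R->2, L=2; A->plug->B->R->A->L->H->refl->C->L'->F->R'->D->plug->D
Char 7 ('A'): step: R->3, L=2; A->plug->B->R->D->L->E->refl->A->L'->B->R'->G->plug->G
Char 8 ('G'): step: R->4, L=2; G->plug->G->R->H->L->B->refl->D->L'->E->R'->E->plug->E
Char 9 ('H'): step: R->5, L=2; H->plug->H->R->B->L->A->refl->E->L'->D->R'->D->plug->D
Char 10 ('D'): step: R->6, L=2; D->plug->D->R->G->L->F->refl->G->L'->C->R'->C->plug->C

Answer: FDEHBDGEDC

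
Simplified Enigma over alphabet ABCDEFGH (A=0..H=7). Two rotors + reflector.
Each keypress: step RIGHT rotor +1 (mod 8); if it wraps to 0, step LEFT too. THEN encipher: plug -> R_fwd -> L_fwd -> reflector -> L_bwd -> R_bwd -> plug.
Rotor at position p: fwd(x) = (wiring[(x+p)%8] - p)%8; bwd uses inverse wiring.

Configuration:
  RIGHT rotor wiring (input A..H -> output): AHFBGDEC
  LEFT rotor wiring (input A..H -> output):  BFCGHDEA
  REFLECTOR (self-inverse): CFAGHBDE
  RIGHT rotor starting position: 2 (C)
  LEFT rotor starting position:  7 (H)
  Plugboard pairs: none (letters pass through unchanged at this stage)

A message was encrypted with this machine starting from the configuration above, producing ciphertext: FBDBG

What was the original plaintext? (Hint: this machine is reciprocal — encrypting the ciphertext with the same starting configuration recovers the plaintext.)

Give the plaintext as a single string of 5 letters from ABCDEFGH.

Answer: DCEAD

Derivation:
Char 1 ('F'): step: R->3, L=7; F->plug->F->R->F->L->A->refl->C->L'->B->R'->D->plug->D
Char 2 ('B'): step: R->4, L=7; B->plug->B->R->H->L->F->refl->B->L'->A->R'->C->plug->C
Char 3 ('D'): step: R->5, L=7; D->plug->D->R->D->L->D->refl->G->L'->C->R'->E->plug->E
Char 4 ('B'): step: R->6, L=7; B->plug->B->R->E->L->H->refl->E->L'->G->R'->A->plug->A
Char 5 ('G'): step: R->7, L=7; G->plug->G->R->E->L->H->refl->E->L'->G->R'->D->plug->D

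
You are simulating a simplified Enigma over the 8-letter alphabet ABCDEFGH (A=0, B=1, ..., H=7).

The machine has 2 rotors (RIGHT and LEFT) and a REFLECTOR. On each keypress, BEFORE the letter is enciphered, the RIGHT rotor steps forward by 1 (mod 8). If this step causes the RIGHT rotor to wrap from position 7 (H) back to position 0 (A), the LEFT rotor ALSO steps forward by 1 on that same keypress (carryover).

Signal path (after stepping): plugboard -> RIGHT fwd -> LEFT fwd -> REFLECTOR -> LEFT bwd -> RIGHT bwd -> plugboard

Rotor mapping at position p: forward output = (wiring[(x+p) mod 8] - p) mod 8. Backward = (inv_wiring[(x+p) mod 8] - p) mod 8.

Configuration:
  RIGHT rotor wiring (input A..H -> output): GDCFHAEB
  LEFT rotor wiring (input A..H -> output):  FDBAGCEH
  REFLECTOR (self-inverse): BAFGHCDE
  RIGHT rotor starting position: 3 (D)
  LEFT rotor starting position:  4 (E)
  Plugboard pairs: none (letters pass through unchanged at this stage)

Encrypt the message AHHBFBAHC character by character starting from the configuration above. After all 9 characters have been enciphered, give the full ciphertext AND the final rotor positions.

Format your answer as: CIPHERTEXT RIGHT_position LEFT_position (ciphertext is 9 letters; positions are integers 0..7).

Answer: HCEHCHEFE 4 5

Derivation:
Char 1 ('A'): step: R->4, L=4; A->plug->A->R->D->L->D->refl->G->L'->B->R'->H->plug->H
Char 2 ('H'): step: R->5, L=4; H->plug->H->R->C->L->A->refl->B->L'->E->R'->C->plug->C
Char 3 ('H'): step: R->6, L=4; H->plug->H->R->C->L->A->refl->B->L'->E->R'->E->plug->E
Char 4 ('B'): step: R->7, L=4; B->plug->B->R->H->L->E->refl->H->L'->F->R'->H->plug->H
Char 5 ('F'): step: R->0, L->5 (L advanced); F->plug->F->R->A->L->F->refl->C->L'->C->R'->C->plug->C
Char 6 ('B'): step: R->1, L=5; B->plug->B->R->B->L->H->refl->E->L'->F->R'->H->plug->H
Char 7 ('A'): step: R->2, L=5; A->plug->A->R->A->L->F->refl->C->L'->C->R'->E->plug->E
Char 8 ('H'): step: R->3, L=5; H->plug->H->R->H->L->B->refl->A->L'->D->R'->F->plug->F
Char 9 ('C'): step: R->4, L=5; C->plug->C->R->A->L->F->refl->C->L'->C->R'->E->plug->E
Final: ciphertext=HCEHCHEFE, RIGHT=4, LEFT=5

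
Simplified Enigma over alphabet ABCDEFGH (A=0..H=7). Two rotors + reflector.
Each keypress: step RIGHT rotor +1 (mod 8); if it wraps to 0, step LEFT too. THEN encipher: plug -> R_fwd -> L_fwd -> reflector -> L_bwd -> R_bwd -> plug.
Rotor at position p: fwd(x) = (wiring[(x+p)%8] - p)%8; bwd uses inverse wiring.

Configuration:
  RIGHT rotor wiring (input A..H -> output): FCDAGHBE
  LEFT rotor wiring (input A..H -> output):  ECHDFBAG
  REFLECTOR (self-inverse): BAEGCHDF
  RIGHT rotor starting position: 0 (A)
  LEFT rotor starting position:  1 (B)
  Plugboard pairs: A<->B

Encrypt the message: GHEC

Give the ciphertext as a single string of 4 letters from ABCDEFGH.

Char 1 ('G'): step: R->1, L=1; G->plug->G->R->D->L->E->refl->C->L'->C->R'->B->plug->A
Char 2 ('H'): step: R->2, L=1; H->plug->H->R->A->L->B->refl->A->L'->E->R'->C->plug->C
Char 3 ('E'): step: R->3, L=1; E->plug->E->R->B->L->G->refl->D->L'->H->R'->G->plug->G
Char 4 ('C'): step: R->4, L=1; C->plug->C->R->F->L->H->refl->F->L'->G->R'->F->plug->F

Answer: ACGF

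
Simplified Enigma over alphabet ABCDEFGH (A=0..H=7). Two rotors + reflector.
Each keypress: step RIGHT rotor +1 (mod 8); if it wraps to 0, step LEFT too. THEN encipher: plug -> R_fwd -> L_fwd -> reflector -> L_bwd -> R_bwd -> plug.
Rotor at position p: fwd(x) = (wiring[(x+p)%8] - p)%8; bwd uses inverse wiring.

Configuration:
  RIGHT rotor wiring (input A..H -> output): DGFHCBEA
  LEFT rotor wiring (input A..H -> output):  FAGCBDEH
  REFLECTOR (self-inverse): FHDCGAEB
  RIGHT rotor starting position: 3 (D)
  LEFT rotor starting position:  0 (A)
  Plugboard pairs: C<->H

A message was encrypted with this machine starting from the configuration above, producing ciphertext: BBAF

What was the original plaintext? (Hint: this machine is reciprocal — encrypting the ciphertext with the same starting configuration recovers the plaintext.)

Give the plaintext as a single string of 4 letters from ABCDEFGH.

Char 1 ('B'): step: R->4, L=0; B->plug->B->R->F->L->D->refl->C->L'->D->R'->H->plug->C
Char 2 ('B'): step: R->5, L=0; B->plug->B->R->H->L->H->refl->B->L'->E->R'->A->plug->A
Char 3 ('A'): step: R->6, L=0; A->plug->A->R->G->L->E->refl->G->L'->C->R'->B->plug->B
Char 4 ('F'): step: R->7, L=0; F->plug->F->R->D->L->C->refl->D->L'->F->R'->H->plug->C

Answer: CABC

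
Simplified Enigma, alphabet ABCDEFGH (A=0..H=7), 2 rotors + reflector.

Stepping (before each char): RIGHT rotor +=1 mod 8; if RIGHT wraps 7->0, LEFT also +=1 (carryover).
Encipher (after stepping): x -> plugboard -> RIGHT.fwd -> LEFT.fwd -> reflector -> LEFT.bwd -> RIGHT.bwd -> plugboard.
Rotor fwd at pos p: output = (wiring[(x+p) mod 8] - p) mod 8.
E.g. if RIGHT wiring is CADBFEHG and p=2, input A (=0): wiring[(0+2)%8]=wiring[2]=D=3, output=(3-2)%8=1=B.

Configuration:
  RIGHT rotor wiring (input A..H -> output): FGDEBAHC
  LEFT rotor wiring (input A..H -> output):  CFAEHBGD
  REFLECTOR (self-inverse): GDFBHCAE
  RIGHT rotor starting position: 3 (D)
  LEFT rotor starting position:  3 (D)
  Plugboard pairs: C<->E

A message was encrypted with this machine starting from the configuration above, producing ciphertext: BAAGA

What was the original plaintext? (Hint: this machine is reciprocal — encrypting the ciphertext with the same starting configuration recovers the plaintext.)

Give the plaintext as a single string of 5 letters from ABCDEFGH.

Char 1 ('B'): step: R->4, L=3; B->plug->B->R->E->L->A->refl->G->L'->C->R'->F->plug->F
Char 2 ('A'): step: R->5, L=3; A->plug->A->R->D->L->D->refl->B->L'->A->R'->D->plug->D
Char 3 ('A'): step: R->6, L=3; A->plug->A->R->B->L->E->refl->H->L'->F->R'->E->plug->C
Char 4 ('G'): step: R->7, L=3; G->plug->G->R->B->L->E->refl->H->L'->F->R'->E->plug->C
Char 5 ('A'): step: R->0, L->4 (L advanced); A->plug->A->R->F->L->B->refl->D->L'->A->R'->F->plug->F

Answer: FDCCF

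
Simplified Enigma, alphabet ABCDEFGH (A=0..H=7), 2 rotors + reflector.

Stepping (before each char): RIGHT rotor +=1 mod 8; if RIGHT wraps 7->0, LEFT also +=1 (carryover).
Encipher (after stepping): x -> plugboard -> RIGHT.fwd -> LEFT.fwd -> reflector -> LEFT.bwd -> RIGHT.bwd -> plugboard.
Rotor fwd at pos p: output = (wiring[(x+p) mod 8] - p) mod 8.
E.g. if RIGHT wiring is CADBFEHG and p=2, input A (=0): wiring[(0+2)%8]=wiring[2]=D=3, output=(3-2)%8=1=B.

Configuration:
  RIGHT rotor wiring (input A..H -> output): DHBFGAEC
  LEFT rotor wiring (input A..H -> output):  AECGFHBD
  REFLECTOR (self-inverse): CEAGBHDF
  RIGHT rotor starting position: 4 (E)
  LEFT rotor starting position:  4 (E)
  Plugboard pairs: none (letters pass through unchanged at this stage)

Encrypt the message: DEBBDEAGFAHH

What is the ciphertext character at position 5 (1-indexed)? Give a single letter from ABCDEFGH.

Char 1 ('D'): step: R->5, L=4; D->plug->D->R->G->L->G->refl->D->L'->B->R'->H->plug->H
Char 2 ('E'): step: R->6, L=4; E->plug->E->R->D->L->H->refl->F->L'->C->R'->H->plug->H
Char 3 ('B'): step: R->7, L=4; B->plug->B->R->E->L->E->refl->B->L'->A->R'->C->plug->C
Char 4 ('B'): step: R->0, L->5 (L advanced); B->plug->B->R->H->L->A->refl->C->L'->A->R'->F->plug->F
Char 5 ('D'): step: R->1, L=5; D->plug->D->R->F->L->F->refl->H->L'->E->R'->C->plug->C

C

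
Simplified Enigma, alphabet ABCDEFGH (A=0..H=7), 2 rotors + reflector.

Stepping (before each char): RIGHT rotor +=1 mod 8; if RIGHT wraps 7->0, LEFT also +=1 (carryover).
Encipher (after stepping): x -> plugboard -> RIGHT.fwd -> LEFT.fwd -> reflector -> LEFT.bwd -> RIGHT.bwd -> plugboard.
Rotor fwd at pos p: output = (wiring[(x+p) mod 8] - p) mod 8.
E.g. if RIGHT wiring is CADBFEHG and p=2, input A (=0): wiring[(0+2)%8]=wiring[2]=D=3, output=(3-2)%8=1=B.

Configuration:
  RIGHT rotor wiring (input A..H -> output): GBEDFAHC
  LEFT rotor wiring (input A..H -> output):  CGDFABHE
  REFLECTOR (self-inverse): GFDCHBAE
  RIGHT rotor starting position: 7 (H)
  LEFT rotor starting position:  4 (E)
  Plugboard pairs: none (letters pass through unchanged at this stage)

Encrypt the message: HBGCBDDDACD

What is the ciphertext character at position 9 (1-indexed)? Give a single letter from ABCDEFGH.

Char 1 ('H'): step: R->0, L->5 (L advanced); H->plug->H->R->C->L->H->refl->E->L'->A->R'->F->plug->F
Char 2 ('B'): step: R->1, L=5; B->plug->B->R->D->L->F->refl->B->L'->E->R'->D->plug->D
Char 3 ('G'): step: R->2, L=5; G->plug->G->R->E->L->B->refl->F->L'->D->R'->C->plug->C
Char 4 ('C'): step: R->3, L=5; C->plug->C->R->F->L->G->refl->A->L'->G->R'->G->plug->G
Char 5 ('B'): step: R->4, L=5; B->plug->B->R->E->L->B->refl->F->L'->D->R'->C->plug->C
Char 6 ('D'): step: R->5, L=5; D->plug->D->R->B->L->C->refl->D->L'->H->R'->F->plug->F
Char 7 ('D'): step: R->6, L=5; D->plug->D->R->D->L->F->refl->B->L'->E->R'->B->plug->B
Char 8 ('D'): step: R->7, L=5; D->plug->D->R->F->L->G->refl->A->L'->G->R'->F->plug->F
Char 9 ('A'): step: R->0, L->6 (L advanced); A->plug->A->R->G->L->C->refl->D->L'->H->R'->G->plug->G

G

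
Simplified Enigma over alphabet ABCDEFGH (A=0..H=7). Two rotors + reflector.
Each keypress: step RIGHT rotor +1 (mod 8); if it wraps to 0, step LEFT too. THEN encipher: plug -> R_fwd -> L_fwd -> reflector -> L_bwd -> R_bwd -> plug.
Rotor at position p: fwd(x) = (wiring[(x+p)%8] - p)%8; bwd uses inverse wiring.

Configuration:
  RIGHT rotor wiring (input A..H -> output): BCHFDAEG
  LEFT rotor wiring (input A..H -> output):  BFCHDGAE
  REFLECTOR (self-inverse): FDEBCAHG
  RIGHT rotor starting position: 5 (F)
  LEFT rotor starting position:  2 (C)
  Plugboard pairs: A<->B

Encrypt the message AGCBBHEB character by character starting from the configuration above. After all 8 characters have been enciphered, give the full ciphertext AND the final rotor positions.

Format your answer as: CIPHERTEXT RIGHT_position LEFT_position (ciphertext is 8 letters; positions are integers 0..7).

Answer: EDDFGBBC 5 3

Derivation:
Char 1 ('A'): step: R->6, L=2; A->plug->B->R->A->L->A->refl->F->L'->B->R'->E->plug->E
Char 2 ('G'): step: R->7, L=2; G->plug->G->R->B->L->F->refl->A->L'->A->R'->D->plug->D
Char 3 ('C'): step: R->0, L->3 (L advanced); C->plug->C->R->H->L->H->refl->G->L'->F->R'->D->plug->D
Char 4 ('B'): step: R->1, L=3; B->plug->A->R->B->L->A->refl->F->L'->D->R'->F->plug->F
Char 5 ('B'): step: R->2, L=3; B->plug->A->R->F->L->G->refl->H->L'->H->R'->G->plug->G
Char 6 ('H'): step: R->3, L=3; H->plug->H->R->E->L->B->refl->D->L'->C->R'->A->plug->B
Char 7 ('E'): step: R->4, L=3; E->plug->E->R->F->L->G->refl->H->L'->H->R'->A->plug->B
Char 8 ('B'): step: R->5, L=3; B->plug->A->R->D->L->F->refl->A->L'->B->R'->C->plug->C
Final: ciphertext=EDDFGBBC, RIGHT=5, LEFT=3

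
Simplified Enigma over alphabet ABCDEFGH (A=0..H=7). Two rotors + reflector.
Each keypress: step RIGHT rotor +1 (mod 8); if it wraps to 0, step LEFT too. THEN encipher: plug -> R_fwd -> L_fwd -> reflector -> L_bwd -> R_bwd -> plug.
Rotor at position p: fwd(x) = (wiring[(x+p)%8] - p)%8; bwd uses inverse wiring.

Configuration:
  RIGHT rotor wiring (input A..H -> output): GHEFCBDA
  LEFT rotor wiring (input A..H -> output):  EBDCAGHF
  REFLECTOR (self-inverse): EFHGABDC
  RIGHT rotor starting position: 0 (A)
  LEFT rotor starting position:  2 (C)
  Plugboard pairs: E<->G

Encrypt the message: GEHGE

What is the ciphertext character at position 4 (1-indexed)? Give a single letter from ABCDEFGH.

Char 1 ('G'): step: R->1, L=2; G->plug->E->R->A->L->B->refl->F->L'->E->R'->C->plug->C
Char 2 ('E'): step: R->2, L=2; E->plug->G->R->E->L->F->refl->B->L'->A->R'->C->plug->C
Char 3 ('H'): step: R->3, L=2; H->plug->H->R->B->L->A->refl->E->L'->D->R'->F->plug->F
Char 4 ('G'): step: R->4, L=2; G->plug->E->R->C->L->G->refl->D->L'->F->R'->B->plug->B

B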